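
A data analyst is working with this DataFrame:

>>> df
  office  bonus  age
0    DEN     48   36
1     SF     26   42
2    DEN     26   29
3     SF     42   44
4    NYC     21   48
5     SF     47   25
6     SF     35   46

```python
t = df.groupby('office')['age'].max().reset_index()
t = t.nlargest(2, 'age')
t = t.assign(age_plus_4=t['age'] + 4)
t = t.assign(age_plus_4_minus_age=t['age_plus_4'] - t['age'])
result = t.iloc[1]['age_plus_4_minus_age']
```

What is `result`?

4

group by office, max of age:
office
DEN    36
NYC    48
SF     46
Name: age, dtype: int64
reset_index():
  office  age
0    DEN   36
1    NYC   48
2     SF   46
take 2 rows with largest age:
  office  age
1    NYC   48
2     SF   46
add column age_plus_4 = t['age'] + 4:
  office  age  age_plus_4
1    NYC   48          52
2     SF   46          50
add column age_plus_4_minus_age = t['age_plus_4'] - t['age']:
  office  age  age_plus_4  age_plus_4_minus_age
1    NYC   48          52                     4
2     SF   46          50                     4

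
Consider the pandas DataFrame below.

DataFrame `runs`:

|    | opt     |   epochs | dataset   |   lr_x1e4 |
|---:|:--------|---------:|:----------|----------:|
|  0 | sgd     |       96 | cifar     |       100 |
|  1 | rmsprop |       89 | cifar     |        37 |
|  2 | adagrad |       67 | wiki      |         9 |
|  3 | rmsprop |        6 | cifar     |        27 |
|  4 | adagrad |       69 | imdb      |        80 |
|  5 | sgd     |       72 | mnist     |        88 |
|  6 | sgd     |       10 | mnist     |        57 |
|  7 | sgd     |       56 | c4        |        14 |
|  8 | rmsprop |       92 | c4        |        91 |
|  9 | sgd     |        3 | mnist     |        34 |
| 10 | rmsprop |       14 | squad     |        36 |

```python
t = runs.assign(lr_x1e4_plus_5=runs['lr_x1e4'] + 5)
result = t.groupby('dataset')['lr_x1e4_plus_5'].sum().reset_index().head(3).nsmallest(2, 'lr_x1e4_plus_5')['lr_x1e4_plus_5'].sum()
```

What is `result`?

add column lr_x1e4_plus_5 = runs['lr_x1e4'] + 5:
        opt  epochs dataset  lr_x1e4  lr_x1e4_plus_5
0       sgd      96   cifar      100             105
1   rmsprop      89   cifar       37              42
2   adagrad      67    wiki        9              14
3   rmsprop       6   cifar       27              32
4   adagrad      69    imdb       80              85
5       sgd      72   mnist       88              93
6       sgd      10   mnist       57              62
7       sgd      56      c4       14              19
8   rmsprop      92      c4       91              96
9       sgd       3   mnist       34              39
10  rmsprop      14   squad       36              41
group by dataset, sum of lr_x1e4_plus_5:
dataset
c4       115
cifar    179
imdb      85
mnist    194
squad     41
wiki      14
Name: lr_x1e4_plus_5, dtype: int64
reset_index():
  dataset  lr_x1e4_plus_5
0      c4             115
1   cifar             179
2    imdb              85
3   mnist             194
4   squad              41
5    wiki              14
take first 3 rows:
  dataset  lr_x1e4_plus_5
0      c4             115
1   cifar             179
2    imdb              85
take 2 rows with smallest lr_x1e4_plus_5:
  dataset  lr_x1e4_plus_5
2    imdb              85
0      c4             115
Reading off the sum of column 'lr_x1e4_plus_5', we get 200.

200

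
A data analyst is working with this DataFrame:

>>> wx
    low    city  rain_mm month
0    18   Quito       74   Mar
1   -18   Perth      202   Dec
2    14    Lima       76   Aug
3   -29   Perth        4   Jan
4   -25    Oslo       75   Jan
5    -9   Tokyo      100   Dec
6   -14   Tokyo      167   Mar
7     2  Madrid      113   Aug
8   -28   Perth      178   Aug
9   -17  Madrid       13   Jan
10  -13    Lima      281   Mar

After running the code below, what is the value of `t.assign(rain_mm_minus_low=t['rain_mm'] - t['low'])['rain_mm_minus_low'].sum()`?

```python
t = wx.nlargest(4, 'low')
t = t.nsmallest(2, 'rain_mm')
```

take 4 rows with largest low:
   low    city  rain_mm month
0   18   Quito       74   Mar
2   14    Lima       76   Aug
7    2  Madrid      113   Aug
5   -9   Tokyo      100   Dec
take 2 rows with smallest rain_mm:
   low   city  rain_mm month
0   18  Quito       74   Mar
2   14   Lima       76   Aug
add column rain_mm_minus_low = t['rain_mm'] - t['low']:
   low   city  rain_mm month  rain_mm_minus_low
0   18  Quito       74   Mar                 56
2   14   Lima       76   Aug                 62

118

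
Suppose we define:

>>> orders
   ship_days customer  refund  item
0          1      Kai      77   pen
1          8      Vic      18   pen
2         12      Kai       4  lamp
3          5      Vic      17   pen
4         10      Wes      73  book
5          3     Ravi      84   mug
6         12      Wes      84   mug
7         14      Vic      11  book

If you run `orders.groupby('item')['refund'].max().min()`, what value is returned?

4

group by item, max of refund:
item
book    73
lamp     4
mug     84
pen     77
Name: refund, dtype: int64
min of the resulting series → 4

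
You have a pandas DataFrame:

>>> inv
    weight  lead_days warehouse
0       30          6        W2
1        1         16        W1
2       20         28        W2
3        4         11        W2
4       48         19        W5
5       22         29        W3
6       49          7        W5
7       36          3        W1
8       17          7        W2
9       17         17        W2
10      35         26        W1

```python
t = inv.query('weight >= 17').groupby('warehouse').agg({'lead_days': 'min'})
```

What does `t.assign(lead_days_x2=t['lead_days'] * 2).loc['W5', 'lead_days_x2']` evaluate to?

14

filter rows where weight >= 17:
    weight  lead_days warehouse
0       30          6        W2
2       20         28        W2
4       48         19        W5
5       22         29        W3
6       49          7        W5
7       36          3        W1
8       17          7        W2
9       17         17        W2
10      35         26        W1
group by warehouse, min of lead_days:
           lead_days
warehouse           
W1                 3
W2                 6
W3                29
W5                 7
add column lead_days_x2 = t['lead_days'] * 2:
           lead_days  lead_days_x2
warehouse                         
W1                 3             6
W2                 6            12
W3                29            58
W5                 7            14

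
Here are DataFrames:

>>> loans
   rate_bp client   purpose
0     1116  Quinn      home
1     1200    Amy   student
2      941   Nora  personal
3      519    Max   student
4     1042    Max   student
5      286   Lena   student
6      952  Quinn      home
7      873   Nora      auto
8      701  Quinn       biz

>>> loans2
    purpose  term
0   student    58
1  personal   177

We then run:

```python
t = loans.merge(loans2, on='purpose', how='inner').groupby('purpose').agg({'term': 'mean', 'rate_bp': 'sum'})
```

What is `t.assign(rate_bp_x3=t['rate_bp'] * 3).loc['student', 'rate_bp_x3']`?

merge on 'purpose' (how='inner') → 5 rows:
   rate_bp client   purpose  term
0     1200    Amy   student    58
1      941   Nora  personal   177
2      519    Max   student    58
3     1042    Max   student    58
4      286   Lena   student    58
group by purpose: mean(term), sum(rate_bp):
           term  rate_bp
purpose                 
personal  177.0      941
student    58.0     3047
add column rate_bp_x3 = t['rate_bp'] * 3:
           term  rate_bp  rate_bp_x3
purpose                             
personal  177.0      941        2823
student    58.0     3047        9141

9141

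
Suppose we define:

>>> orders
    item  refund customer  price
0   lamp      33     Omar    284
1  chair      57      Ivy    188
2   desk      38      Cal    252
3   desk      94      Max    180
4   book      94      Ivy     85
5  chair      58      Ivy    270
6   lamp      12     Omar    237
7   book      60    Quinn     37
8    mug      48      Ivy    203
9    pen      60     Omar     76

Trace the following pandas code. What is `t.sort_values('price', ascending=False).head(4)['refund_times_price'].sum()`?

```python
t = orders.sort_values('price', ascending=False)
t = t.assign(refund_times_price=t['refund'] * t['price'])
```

37452

sort by price descending:
    item  refund customer  price
0   lamp      33     Omar    284
5  chair      58      Ivy    270
2   desk      38      Cal    252
6   lamp      12     Omar    237
8    mug      48      Ivy    203
1  chair      57      Ivy    188
3   desk      94      Max    180
4   book      94      Ivy     85
9    pen      60     Omar     76
7   book      60    Quinn     37
add column refund_times_price = t['refund'] * t['price']:
    item  refund customer  price  refund_times_price
0   lamp      33     Omar    284                9372
5  chair      58      Ivy    270               15660
2   desk      38      Cal    252                9576
6   lamp      12     Omar    237                2844
8    mug      48      Ivy    203                9744
1  chair      57      Ivy    188               10716
3   desk      94      Max    180               16920
4   book      94      Ivy     85                7990
9    pen      60     Omar     76                4560
7   book      60    Quinn     37                2220
sort by price descending:
    item  refund customer  price  refund_times_price
0   lamp      33     Omar    284                9372
5  chair      58      Ivy    270               15660
2   desk      38      Cal    252                9576
6   lamp      12     Omar    237                2844
8    mug      48      Ivy    203                9744
1  chair      57      Ivy    188               10716
3   desk      94      Max    180               16920
4   book      94      Ivy     85                7990
9    pen      60     Omar     76                4560
7   book      60    Quinn     37                2220
take first 4 rows:
    item  refund customer  price  refund_times_price
0   lamp      33     Omar    284                9372
5  chair      58      Ivy    270               15660
2   desk      38      Cal    252                9576
6   lamp      12     Omar    237                2844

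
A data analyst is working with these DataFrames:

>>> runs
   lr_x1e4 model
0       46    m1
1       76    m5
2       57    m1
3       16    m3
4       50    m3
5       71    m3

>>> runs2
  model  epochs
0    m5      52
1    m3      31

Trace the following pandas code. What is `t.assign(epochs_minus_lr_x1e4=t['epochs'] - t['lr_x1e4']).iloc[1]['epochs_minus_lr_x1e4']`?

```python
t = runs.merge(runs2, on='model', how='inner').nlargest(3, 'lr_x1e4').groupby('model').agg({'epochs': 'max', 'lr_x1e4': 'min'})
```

-24

merge on 'model' (how='inner') → 4 rows:
   lr_x1e4 model  epochs
0       76    m5      52
1       16    m3      31
2       50    m3      31
3       71    m3      31
take 3 rows with largest lr_x1e4:
   lr_x1e4 model  epochs
0       76    m5      52
3       71    m3      31
2       50    m3      31
group by model: max(epochs), min(lr_x1e4):
       epochs  lr_x1e4
model                 
m3         31       50
m5         52       76
add column epochs_minus_lr_x1e4 = t['epochs'] - t['lr_x1e4']:
       epochs  lr_x1e4  epochs_minus_lr_x1e4
model                                       
m3         31       50                   -19
m5         52       76                   -24
Hence -24.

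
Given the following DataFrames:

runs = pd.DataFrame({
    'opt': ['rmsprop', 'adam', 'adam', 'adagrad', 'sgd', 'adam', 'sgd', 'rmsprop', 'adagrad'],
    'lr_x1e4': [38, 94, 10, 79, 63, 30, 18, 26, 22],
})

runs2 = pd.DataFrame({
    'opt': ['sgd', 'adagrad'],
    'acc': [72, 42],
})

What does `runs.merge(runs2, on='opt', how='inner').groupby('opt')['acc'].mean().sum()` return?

114.0

merge on 'opt' (how='inner') → 4 rows:
       opt  lr_x1e4  acc
0  adagrad       79   42
1      sgd       63   72
2      sgd       18   72
3  adagrad       22   42
group by opt, mean of acc:
opt
adagrad    42.0
sgd        72.0
Name: acc, dtype: float64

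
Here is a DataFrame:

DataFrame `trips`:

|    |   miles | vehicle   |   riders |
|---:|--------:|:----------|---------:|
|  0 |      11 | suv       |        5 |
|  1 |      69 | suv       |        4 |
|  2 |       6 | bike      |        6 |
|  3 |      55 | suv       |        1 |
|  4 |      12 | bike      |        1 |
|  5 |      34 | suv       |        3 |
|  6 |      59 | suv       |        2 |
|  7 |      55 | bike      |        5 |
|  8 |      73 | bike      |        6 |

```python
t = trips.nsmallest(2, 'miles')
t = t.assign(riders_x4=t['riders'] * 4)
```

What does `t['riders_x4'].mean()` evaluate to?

take 2 rows with smallest miles:
   miles vehicle  riders
2      6    bike       6
0     11     suv       5
add column riders_x4 = t['riders'] * 4:
   miles vehicle  riders  riders_x4
2      6    bike       6         24
0     11     suv       5         20

22.0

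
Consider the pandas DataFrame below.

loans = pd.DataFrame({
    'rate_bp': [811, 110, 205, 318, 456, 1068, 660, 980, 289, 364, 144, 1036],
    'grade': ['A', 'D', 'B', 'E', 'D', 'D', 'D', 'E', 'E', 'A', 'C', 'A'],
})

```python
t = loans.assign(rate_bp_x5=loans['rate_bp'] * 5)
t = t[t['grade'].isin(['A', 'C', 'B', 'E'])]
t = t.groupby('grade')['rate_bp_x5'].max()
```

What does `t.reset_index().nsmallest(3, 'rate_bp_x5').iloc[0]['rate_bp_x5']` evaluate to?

add column rate_bp_x5 = loans['rate_bp'] * 5:
    rate_bp grade  rate_bp_x5
0       811     A        4055
1       110     D         550
2       205     B        1025
3       318     E        1590
4       456     D        2280
5      1068     D        5340
6       660     D        3300
7       980     E        4900
8       289     E        1445
9       364     A        1820
10      144     C         720
11     1036     A        5180
filter rows where grade in ['A', 'C', 'B', 'E']:
    rate_bp grade  rate_bp_x5
0       811     A        4055
2       205     B        1025
3       318     E        1590
7       980     E        4900
8       289     E        1445
9       364     A        1820
10      144     C         720
11     1036     A        5180
group by grade, max of rate_bp_x5:
grade
A    5180
B    1025
C     720
E    4900
Name: rate_bp_x5, dtype: int64
reset_index():
  grade  rate_bp_x5
0     A        5180
1     B        1025
2     C         720
3     E        4900
take 3 rows with smallest rate_bp_x5:
  grade  rate_bp_x5
2     C         720
1     B        1025
3     E        4900

720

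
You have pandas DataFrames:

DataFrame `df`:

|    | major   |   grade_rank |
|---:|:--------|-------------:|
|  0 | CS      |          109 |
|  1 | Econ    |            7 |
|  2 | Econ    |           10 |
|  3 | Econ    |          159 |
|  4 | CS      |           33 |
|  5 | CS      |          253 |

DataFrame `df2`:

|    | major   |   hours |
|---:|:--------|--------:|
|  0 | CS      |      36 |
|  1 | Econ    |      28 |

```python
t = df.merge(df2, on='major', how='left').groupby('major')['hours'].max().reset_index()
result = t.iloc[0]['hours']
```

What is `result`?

merge on 'major' (how='left') → 6 rows:
  major  grade_rank  hours
0    CS         109     36
1  Econ           7     28
2  Econ          10     28
3  Econ         159     28
4    CS          33     36
5    CS         253     36
group by major, max of hours:
major
CS      36
Econ    28
Name: hours, dtype: int64
reset_index():
  major  hours
0    CS     36
1  Econ     28

36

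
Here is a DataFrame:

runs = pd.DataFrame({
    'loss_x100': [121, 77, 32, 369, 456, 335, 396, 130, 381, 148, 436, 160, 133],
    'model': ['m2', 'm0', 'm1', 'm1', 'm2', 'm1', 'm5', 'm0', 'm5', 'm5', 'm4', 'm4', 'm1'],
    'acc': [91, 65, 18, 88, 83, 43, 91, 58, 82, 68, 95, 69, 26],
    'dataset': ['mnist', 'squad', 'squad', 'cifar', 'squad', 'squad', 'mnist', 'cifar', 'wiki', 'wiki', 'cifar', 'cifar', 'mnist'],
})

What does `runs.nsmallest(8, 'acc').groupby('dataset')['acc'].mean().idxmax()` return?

wiki

take 8 rows with smallest acc:
    loss_x100 model  acc dataset
2          32    m1   18   squad
12        133    m1   26   mnist
5         335    m1   43   squad
7         130    m0   58   cifar
1          77    m0   65   squad
9         148    m5   68    wiki
11        160    m4   69   cifar
8         381    m5   82    wiki
group by dataset, mean of acc:
dataset
cifar    63.5
mnist    26.0
squad    42.0
wiki     75.0
Name: acc, dtype: float64
Hence wiki.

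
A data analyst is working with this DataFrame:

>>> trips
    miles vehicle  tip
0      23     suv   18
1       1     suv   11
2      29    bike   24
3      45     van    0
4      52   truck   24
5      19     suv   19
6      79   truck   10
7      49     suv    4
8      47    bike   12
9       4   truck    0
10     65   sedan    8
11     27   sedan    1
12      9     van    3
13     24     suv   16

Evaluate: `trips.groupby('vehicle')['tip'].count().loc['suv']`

group by vehicle, count of tip:
vehicle
bike     2
sedan    2
suv      5
truck    3
van      2
Name: tip, dtype: int64

5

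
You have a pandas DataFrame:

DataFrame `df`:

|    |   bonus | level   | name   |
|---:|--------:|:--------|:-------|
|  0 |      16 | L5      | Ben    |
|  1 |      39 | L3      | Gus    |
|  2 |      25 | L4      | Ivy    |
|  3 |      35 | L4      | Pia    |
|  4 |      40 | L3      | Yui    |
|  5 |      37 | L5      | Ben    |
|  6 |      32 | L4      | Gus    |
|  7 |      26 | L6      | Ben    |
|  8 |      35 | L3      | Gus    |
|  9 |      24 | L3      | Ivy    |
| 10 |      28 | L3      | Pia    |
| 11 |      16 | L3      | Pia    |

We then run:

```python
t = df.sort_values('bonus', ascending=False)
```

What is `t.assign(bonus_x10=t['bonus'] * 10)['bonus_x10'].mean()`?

294.166666667

sort by bonus descending:
    bonus level name
4      40    L3  Yui
1      39    L3  Gus
5      37    L5  Ben
3      35    L4  Pia
8      35    L3  Gus
6      32    L4  Gus
10     28    L3  Pia
7      26    L6  Ben
2      25    L4  Ivy
9      24    L3  Ivy
0      16    L5  Ben
11     16    L3  Pia
add column bonus_x10 = t['bonus'] * 10:
    bonus level name  bonus_x10
4      40    L3  Yui        400
1      39    L3  Gus        390
5      37    L5  Ben        370
3      35    L4  Pia        350
8      35    L3  Gus        350
6      32    L4  Gus        320
10     28    L3  Pia        280
7      26    L6  Ben        260
2      25    L4  Ivy        250
9      24    L3  Ivy        240
0      16    L5  Ben        160
11     16    L3  Pia        160
Taking the mean of column 'bonus_x10' gives 294.166666667.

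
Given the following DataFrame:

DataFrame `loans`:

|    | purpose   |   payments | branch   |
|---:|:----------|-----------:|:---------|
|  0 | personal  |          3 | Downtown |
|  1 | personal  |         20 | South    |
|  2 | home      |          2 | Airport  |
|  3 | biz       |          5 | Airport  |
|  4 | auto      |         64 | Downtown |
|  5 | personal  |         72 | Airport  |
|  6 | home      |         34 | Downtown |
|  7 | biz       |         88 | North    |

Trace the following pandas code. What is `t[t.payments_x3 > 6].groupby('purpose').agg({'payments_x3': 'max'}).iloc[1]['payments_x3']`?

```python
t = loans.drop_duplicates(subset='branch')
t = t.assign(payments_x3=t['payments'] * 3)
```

60

drop duplicate branch (keep=first):
    purpose  payments    branch
0  personal         3  Downtown
1  personal        20     South
2      home         2   Airport
7       biz        88     North
add column payments_x3 = t['payments'] * 3:
    purpose  payments    branch  payments_x3
0  personal         3  Downtown            9
1  personal        20     South           60
2      home         2   Airport            6
7       biz        88     North          264
filter rows where payments_x3 > 6:
    purpose  payments    branch  payments_x3
0  personal         3  Downtown            9
1  personal        20     South           60
7       biz        88     North          264
group by purpose, max of payments_x3:
          payments_x3
purpose              
biz               264
personal           60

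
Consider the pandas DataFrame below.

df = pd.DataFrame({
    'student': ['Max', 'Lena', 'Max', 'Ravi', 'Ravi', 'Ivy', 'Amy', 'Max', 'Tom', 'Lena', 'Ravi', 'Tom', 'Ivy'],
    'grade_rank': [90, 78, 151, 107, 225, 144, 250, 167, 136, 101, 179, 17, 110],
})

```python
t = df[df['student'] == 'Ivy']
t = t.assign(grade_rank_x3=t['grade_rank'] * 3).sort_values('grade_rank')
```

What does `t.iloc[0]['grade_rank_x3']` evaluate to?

330

filter rows where student == 'Ivy':
   student  grade_rank
5      Ivy         144
12     Ivy         110
add column grade_rank_x3 = t['grade_rank'] * 3:
   student  grade_rank  grade_rank_x3
5      Ivy         144            432
12     Ivy         110            330
sort by grade_rank:
   student  grade_rank  grade_rank_x3
12     Ivy         110            330
5      Ivy         144            432
Then the value at position 0, column 'grade_rank_x3': 330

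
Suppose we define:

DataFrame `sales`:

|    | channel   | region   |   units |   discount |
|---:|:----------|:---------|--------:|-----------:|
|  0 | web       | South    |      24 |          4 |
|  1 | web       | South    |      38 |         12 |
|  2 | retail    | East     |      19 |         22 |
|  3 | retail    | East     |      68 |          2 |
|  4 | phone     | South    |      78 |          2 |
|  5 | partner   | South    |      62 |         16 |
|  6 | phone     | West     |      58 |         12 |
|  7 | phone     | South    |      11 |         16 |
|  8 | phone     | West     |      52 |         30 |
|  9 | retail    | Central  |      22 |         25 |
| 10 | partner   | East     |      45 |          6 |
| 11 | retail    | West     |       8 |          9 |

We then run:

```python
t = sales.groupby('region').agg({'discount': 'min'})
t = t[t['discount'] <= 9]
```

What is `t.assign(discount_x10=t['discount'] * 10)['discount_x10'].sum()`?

group by region, min of discount:
         discount
region           
Central        25
East            2
South           2
West            9
filter rows where discount <= 9:
        discount
region          
East           2
South          2
West           9
add column discount_x10 = t['discount'] * 10:
        discount  discount_x10
region                        
East           2            20
South          2            20
West           9            90
The sum of column 'discount_x10' is 130.

130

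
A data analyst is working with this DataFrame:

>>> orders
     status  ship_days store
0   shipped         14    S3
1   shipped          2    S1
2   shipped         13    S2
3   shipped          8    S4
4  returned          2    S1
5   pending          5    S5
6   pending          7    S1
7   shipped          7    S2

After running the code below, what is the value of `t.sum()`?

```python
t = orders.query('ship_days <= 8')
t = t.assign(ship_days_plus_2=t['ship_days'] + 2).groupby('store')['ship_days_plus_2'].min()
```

30

filter rows where ship_days <= 8:
     status  ship_days store
1   shipped          2    S1
3   shipped          8    S4
4  returned          2    S1
5   pending          5    S5
6   pending          7    S1
7   shipped          7    S2
add column ship_days_plus_2 = t['ship_days'] + 2:
     status  ship_days store  ship_days_plus_2
1   shipped          2    S1                 4
3   shipped          8    S4                10
4  returned          2    S1                 4
5   pending          5    S5                 7
6   pending          7    S1                 9
7   shipped          7    S2                 9
group by store, min of ship_days_plus_2:
store
S1     4
S2     9
S4    10
S5     7
Name: ship_days_plus_2, dtype: int64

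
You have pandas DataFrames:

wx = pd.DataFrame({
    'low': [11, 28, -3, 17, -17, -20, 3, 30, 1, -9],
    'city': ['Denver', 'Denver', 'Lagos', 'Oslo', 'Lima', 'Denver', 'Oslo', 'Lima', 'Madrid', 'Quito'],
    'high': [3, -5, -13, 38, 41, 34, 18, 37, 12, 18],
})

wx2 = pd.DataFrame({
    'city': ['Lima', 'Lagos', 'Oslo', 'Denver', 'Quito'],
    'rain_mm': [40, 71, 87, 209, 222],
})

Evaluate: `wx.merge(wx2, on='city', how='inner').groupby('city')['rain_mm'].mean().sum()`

629.0

merge on 'city' (how='inner') → 9 rows:
   low    city  high  rain_mm
0   11  Denver     3      209
1   28  Denver    -5      209
2   -3   Lagos   -13       71
3   17    Oslo    38       87
4  -17    Lima    41       40
5  -20  Denver    34      209
6    3    Oslo    18       87
7   30    Lima    37       40
8   -9   Quito    18      222
group by city, mean of rain_mm:
city
Denver    209.0
Lagos      71.0
Lima       40.0
Oslo       87.0
Quito     222.0
Name: rain_mm, dtype: float64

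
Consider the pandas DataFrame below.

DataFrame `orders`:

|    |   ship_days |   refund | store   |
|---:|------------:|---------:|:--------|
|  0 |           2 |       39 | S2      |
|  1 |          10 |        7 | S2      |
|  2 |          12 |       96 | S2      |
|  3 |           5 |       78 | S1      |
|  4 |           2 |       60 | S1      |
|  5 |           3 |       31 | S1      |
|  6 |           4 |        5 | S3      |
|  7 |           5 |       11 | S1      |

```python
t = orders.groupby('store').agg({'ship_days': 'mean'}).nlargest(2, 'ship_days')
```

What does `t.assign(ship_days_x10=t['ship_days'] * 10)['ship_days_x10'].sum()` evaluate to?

group by store, mean of ship_days:
       ship_days
store           
S1          3.75
S2          8.00
S3          4.00
take 2 rows with largest ship_days:
       ship_days
store           
S2           8.0
S3           4.0
add column ship_days_x10 = t['ship_days'] * 10:
       ship_days  ship_days_x10
store                          
S2           8.0           80.0
S3           4.0           40.0

120.0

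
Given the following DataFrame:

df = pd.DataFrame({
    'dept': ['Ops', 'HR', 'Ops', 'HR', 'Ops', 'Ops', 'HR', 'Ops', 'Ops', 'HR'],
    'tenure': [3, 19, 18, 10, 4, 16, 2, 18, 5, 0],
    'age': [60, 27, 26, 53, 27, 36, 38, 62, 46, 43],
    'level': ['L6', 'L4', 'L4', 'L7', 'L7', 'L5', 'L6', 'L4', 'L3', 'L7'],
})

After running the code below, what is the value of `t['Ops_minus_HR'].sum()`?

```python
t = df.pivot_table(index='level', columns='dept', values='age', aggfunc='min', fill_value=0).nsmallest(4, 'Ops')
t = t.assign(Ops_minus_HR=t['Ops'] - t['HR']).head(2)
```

-17

pivot: rows=level, cols=dept, min(age):
dept   HR  Ops
level         
L3      0   46
L4     27   26
L5      0   36
L6     38   60
L7     43   27
take 4 rows with smallest Ops:
dept   HR  Ops
level         
L4     27   26
L7     43   27
L5      0   36
L3      0   46
add column Ops_minus_HR = t['Ops'] - t['HR']:
dept   HR  Ops  Ops_minus_HR
level                       
L4     27   26            -1
L7     43   27           -16
L5      0   36            36
L3      0   46            46
take first 2 rows:
dept   HR  Ops  Ops_minus_HR
level                       
L4     27   26            -1
L7     43   27           -16
Hence -17.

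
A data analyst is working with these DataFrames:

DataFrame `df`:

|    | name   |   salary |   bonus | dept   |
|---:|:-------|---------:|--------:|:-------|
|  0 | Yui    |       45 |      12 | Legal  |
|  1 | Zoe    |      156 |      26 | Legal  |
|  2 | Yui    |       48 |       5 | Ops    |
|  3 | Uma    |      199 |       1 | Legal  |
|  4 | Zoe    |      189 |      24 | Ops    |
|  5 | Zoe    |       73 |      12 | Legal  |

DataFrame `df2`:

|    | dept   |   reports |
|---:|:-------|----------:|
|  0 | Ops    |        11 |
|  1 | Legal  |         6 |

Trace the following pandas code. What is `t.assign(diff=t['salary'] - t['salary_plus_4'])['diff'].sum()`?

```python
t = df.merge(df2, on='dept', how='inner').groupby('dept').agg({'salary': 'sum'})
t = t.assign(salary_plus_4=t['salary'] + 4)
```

-8

merge on 'dept' (how='inner') → 6 rows:
  name  salary  bonus   dept  reports
0  Yui      45     12  Legal        6
1  Zoe     156     26  Legal        6
2  Yui      48      5    Ops       11
3  Uma     199      1  Legal        6
4  Zoe     189     24    Ops       11
5  Zoe      73     12  Legal        6
group by dept, sum of salary:
       salary
dept         
Legal     473
Ops       237
add column salary_plus_4 = t['salary'] + 4:
       salary  salary_plus_4
dept                        
Legal     473            477
Ops       237            241
add column diff = t['salary'] - t['salary_plus_4']:
       salary  salary_plus_4  diff
dept                              
Legal     473            477    -4
Ops       237            241    -4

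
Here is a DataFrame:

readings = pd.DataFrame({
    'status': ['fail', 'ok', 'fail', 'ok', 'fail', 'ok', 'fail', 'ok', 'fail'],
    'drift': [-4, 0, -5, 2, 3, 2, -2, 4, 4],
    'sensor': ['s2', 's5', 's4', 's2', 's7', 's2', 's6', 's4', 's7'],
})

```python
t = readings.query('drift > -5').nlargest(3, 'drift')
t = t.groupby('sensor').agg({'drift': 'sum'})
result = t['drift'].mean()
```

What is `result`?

5.5

filter rows where drift > -5:
  status  drift sensor
0   fail     -4     s2
1     ok      0     s5
3     ok      2     s2
4   fail      3     s7
5     ok      2     s2
6   fail     -2     s6
7     ok      4     s4
8   fail      4     s7
take 3 rows with largest drift:
  status  drift sensor
7     ok      4     s4
8   fail      4     s7
4   fail      3     s7
group by sensor, sum of drift:
        drift
sensor       
s4          4
s7          7
Taking the mean of column 'drift' gives 5.5.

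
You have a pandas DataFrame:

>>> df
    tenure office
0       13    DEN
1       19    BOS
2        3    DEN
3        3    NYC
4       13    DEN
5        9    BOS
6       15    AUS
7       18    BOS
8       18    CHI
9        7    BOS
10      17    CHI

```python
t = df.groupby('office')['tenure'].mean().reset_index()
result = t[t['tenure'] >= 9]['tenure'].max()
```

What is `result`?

17.5

group by office, mean of tenure:
office
AUS    15.000000
BOS    13.250000
CHI    17.500000
DEN     9.666667
NYC     3.000000
Name: tenure, dtype: float64
reset_index():
  office     tenure
0    AUS  15.000000
1    BOS  13.250000
2    CHI  17.500000
3    DEN   9.666667
4    NYC   3.000000
filter rows where tenure >= 9:
  office     tenure
0    AUS  15.000000
1    BOS  13.250000
2    CHI  17.500000
3    DEN   9.666667
Reading off the max of column 'tenure', we get 17.5.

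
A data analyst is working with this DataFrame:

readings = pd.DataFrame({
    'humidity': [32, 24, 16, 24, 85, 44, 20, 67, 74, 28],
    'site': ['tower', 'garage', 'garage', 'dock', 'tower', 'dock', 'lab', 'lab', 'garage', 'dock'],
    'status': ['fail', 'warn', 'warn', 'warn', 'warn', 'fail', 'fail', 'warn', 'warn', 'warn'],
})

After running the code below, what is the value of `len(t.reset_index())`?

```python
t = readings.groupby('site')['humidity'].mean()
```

4

group by site, mean of humidity:
site
dock      32.0
garage    38.0
lab       43.5
tower     58.5
Name: humidity, dtype: float64
reset_index():
     site  humidity
0    dock      32.0
1  garage      38.0
2     lab      43.5
3   tower      58.5
Hence 4.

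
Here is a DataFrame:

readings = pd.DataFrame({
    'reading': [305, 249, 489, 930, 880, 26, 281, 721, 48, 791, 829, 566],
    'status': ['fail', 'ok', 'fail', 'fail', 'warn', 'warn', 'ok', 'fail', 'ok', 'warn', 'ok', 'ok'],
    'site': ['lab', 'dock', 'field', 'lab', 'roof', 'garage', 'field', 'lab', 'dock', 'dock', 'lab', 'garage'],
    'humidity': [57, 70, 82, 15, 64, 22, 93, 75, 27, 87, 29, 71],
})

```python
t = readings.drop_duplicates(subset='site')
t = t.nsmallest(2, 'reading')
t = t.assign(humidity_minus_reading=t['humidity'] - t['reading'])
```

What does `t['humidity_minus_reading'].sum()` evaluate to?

-183

drop duplicate site (keep=first):
   reading status    site  humidity
0      305   fail     lab        57
1      249     ok    dock        70
2      489   fail   field        82
4      880   warn    roof        64
5       26   warn  garage        22
take 2 rows with smallest reading:
   reading status    site  humidity
5       26   warn  garage        22
1      249     ok    dock        70
add column humidity_minus_reading = t['humidity'] - t['reading']:
   reading status    site  humidity  humidity_minus_reading
5       26   warn  garage        22                      -4
1      249     ok    dock        70                    -179
Hence -183.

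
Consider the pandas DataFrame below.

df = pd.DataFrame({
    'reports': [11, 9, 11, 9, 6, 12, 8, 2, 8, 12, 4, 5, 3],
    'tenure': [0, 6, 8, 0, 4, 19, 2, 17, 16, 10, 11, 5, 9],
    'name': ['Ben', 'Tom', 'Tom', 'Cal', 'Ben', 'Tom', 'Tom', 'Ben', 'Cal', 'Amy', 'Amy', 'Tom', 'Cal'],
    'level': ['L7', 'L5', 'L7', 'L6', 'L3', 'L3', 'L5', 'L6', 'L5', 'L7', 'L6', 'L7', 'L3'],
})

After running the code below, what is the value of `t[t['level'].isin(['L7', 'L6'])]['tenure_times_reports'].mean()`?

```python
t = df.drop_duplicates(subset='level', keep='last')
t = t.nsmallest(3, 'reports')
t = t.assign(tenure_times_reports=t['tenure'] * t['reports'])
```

drop duplicate level (keep=last):
    reports  tenure name level
8         8      16  Cal    L5
10        4      11  Amy    L6
11        5       5  Tom    L7
12        3       9  Cal    L3
take 3 rows with smallest reports:
    reports  tenure name level
12        3       9  Cal    L3
10        4      11  Amy    L6
11        5       5  Tom    L7
add column tenure_times_reports = t['tenure'] * t['reports']:
    reports  tenure name level  tenure_times_reports
12        3       9  Cal    L3                    27
10        4      11  Amy    L6                    44
11        5       5  Tom    L7                    25
filter rows where level in ['L7', 'L6']:
    reports  tenure name level  tenure_times_reports
10        4      11  Amy    L6                    44
11        5       5  Tom    L7                    25

34.5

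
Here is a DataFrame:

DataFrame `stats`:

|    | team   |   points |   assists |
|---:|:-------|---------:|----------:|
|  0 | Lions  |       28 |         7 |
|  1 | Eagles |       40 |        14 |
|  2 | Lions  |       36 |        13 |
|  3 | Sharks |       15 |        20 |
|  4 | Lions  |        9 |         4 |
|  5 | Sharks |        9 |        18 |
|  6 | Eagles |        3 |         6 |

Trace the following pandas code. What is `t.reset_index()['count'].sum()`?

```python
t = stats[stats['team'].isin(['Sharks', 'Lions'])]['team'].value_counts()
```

filter rows where team in ['Sharks', 'Lions']:
     team  points  assists
0   Lions      28        7
2   Lions      36       13
3  Sharks      15       20
4   Lions       9        4
5  Sharks       9       18
value_counts of team:
team
Lions     3
Sharks    2
Name: count, dtype: int64
reset_index():
     team  count
0   Lions      3
1  Sharks      2
Reading off the sum of column 'count', we get 5.

5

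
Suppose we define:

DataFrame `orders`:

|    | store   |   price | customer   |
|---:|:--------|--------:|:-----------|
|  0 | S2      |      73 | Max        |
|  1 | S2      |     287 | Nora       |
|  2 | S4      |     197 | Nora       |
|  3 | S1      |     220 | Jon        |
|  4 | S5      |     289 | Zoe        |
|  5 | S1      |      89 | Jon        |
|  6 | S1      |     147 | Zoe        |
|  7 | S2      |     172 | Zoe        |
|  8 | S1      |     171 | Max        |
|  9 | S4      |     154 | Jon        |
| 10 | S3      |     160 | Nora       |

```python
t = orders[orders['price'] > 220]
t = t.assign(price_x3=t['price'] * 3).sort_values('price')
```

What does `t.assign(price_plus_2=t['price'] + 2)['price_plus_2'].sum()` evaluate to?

580

filter rows where price > 220:
  store  price customer
1    S2    287     Nora
4    S5    289      Zoe
add column price_x3 = t['price'] * 3:
  store  price customer  price_x3
1    S2    287     Nora       861
4    S5    289      Zoe       867
sort by price:
  store  price customer  price_x3
1    S2    287     Nora       861
4    S5    289      Zoe       867
add column price_plus_2 = t['price'] + 2:
  store  price customer  price_x3  price_plus_2
1    S2    287     Nora       861           289
4    S5    289      Zoe       867           291
Taking the sum of column 'price_plus_2' gives 580.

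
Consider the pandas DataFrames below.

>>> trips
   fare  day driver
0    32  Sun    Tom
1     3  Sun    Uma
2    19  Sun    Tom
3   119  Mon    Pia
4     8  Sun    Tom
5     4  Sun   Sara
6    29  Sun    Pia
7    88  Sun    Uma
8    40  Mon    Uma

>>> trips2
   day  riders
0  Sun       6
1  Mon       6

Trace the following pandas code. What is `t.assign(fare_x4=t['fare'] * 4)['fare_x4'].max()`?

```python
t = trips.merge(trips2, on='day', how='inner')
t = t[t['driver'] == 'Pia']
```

476

merge on 'day' (how='inner') → 9 rows:
   fare  day driver  riders
0    32  Sun    Tom       6
1     3  Sun    Uma       6
2    19  Sun    Tom       6
3   119  Mon    Pia       6
4     8  Sun    Tom       6
5     4  Sun   Sara       6
6    29  Sun    Pia       6
7    88  Sun    Uma       6
8    40  Mon    Uma       6
filter rows where driver == 'Pia':
   fare  day driver  riders
3   119  Mon    Pia       6
6    29  Sun    Pia       6
add column fare_x4 = t['fare'] * 4:
   fare  day driver  riders  fare_x4
3   119  Mon    Pia       6      476
6    29  Sun    Pia       6      116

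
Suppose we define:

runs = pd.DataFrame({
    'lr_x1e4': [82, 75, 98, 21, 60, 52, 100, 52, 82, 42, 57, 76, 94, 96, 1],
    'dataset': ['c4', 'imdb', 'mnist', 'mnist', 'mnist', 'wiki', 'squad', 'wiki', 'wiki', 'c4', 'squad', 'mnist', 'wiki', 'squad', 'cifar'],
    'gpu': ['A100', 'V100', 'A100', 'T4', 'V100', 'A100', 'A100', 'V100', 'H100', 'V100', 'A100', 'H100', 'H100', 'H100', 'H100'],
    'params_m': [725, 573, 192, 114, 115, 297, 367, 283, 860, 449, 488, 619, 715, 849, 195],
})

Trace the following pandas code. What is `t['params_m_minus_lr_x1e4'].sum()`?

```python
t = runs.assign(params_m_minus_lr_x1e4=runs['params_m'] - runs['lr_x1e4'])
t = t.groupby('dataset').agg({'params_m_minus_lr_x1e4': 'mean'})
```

2365.66666667

add column params_m_minus_lr_x1e4 = runs['params_m'] - runs['lr_x1e4']:
    lr_x1e4 dataset   gpu  params_m  params_m_minus_lr_x1e4
0        82      c4  A100       725                     643
1        75    imdb  V100       573                     498
2        98   mnist  A100       192                      94
3        21   mnist    T4       114                      93
4        60   mnist  V100       115                      55
5        52    wiki  A100       297                     245
6       100   squad  A100       367                     267
7        52    wiki  V100       283                     231
8        82    wiki  H100       860                     778
9        42      c4  V100       449                     407
10       57   squad  A100       488                     431
11       76   mnist  H100       619                     543
12       94    wiki  H100       715                     621
13       96   squad  H100       849                     753
14        1   cifar  H100       195                     194
group by dataset, mean of params_m_minus_lr_x1e4:
         params_m_minus_lr_x1e4
dataset                        
c4                   525.000000
cifar                194.000000
imdb                 498.000000
mnist                196.250000
squad                483.666667
wiki                 468.750000
Reading off the sum of column 'params_m_minus_lr_x1e4', we get 2365.66666667.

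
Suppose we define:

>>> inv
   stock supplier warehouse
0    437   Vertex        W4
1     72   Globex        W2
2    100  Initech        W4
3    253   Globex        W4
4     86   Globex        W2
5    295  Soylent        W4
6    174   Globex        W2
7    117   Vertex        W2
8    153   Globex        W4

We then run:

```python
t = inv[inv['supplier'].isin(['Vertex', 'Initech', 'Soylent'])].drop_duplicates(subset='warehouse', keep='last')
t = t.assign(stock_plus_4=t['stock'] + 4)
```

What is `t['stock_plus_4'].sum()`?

filter rows where supplier in ['Vertex', 'Initech', 'Soylent']:
   stock supplier warehouse
0    437   Vertex        W4
2    100  Initech        W4
5    295  Soylent        W4
7    117   Vertex        W2
drop duplicate warehouse (keep=last):
   stock supplier warehouse
5    295  Soylent        W4
7    117   Vertex        W2
add column stock_plus_4 = t['stock'] + 4:
   stock supplier warehouse  stock_plus_4
5    295  Soylent        W4           299
7    117   Vertex        W2           121

420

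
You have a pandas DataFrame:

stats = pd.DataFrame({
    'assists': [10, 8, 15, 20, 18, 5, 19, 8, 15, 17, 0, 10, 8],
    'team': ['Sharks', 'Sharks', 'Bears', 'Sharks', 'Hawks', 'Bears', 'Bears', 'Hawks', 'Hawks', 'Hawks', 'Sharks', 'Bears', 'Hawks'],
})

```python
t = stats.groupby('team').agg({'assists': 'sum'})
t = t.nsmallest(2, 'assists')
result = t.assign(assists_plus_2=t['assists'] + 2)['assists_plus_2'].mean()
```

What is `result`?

45.5

group by team, sum of assists:
        assists
team           
Bears        49
Hawks        66
Sharks       38
take 2 rows with smallest assists:
        assists
team           
Sharks       38
Bears        49
add column assists_plus_2 = t['assists'] + 2:
        assists  assists_plus_2
team                           
Sharks       38              40
Bears        49              51
Reading off the mean of column 'assists_plus_2', we get 45.5.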